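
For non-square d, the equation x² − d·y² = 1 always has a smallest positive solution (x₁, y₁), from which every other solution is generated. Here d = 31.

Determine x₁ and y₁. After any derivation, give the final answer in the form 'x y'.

√31 → a₀=5, period (1,1,3,5,3,1,1,10); ℓ=8 even so k=7
step 0: (5, 1)  from 5·(1,0) + (0,1)
step 1: (6, 1)  from 1·(5,1) + (1,0)
…
step 4: (206, 37)  from 5·(39,7) + (11,2)
…
step 6: (863, 155)  from 1·(657,118) + (206,37)
step 7: (1520, 273)  from 1·(863,155) + (657,118)
→ (1520, 273).  Check: 1520²=2310400, 31·273²=2310399, difference 1.

1520 273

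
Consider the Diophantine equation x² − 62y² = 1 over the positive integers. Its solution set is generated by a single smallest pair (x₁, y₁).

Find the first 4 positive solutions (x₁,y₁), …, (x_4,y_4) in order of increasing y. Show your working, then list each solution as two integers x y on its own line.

√62 → a₀=7, period (1,6,1,14); ℓ=4 even so k=3
a_0=7:  p_0=7·1+0=7,  q_0=7·0+1=1
a_1=1:  p_1=1·7+1=8,  q_1=1·1+0=1
a_2=6:  p_2=6·8+7=55,  q_2=6·1+1=7
a_3=1:  p_3=1·55+8=63,  q_3=1·7+1=8
→ (63, 8).  Check: 63²=3969, 62·8²=3968, difference 1.
k=2:  x_2 = 63·63+62·8·8 = 7937,  y_2 = 63·8+8·63 = 1008
k=3:  x_3 = 63·7937+62·8·1008 = 999999,  y_3 = 63·1008+8·7937 = 127000
k=4:  x_4 = 63·999999+62·8·127000 = 125991937,  y_4 = 63·127000+8·999999 = 16000992

63 8
7937 1008
999999 127000
125991937 16000992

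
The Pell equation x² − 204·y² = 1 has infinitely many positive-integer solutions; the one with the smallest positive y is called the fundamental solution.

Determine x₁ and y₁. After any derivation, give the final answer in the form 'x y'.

4999 350

√204 = [14; 3,1,1,6,1,1,3,28, …], period ℓ=8 (even) → k=7
i=0: a=14 ⇒ p=14, q=1
…
i=6: a=1 ⇒ p=1414, q=99
i=7: a=3 ⇒ p=4999, q=350
(x₁, y₁) = (4999, 350);  4999² − 204·350² = 1 ✓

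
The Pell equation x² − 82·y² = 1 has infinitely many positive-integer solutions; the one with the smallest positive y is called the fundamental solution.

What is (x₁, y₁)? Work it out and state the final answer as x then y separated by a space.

163 18

[9; 18] for √82; ℓ=1 ⇒ convergent index 1
i=0: a=9 ⇒ p=9, q=1
i=1: a=18 ⇒ p=163, q=18
fundamental: x₁=163, y₁=18  (since 26569 − 82·324 = 1)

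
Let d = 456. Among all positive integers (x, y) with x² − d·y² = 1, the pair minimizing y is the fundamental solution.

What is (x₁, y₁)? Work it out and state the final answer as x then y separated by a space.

√456 = [21; 2,1,4,1,2,42, …], period ℓ=6 (even) → k=5
a_0=21:  p_0=21·1+0=21,  q_0=21·0+1=1
a_1=2:  p_1=2·21+1=43,  q_1=2·1+0=2
a_2=1:  p_2=1·43+21=64,  q_2=1·2+1=3
…
a_4=1:  p_4=1·299+64=363,  q_4=1·14+3=17
a_5=2:  p_5=2·363+299=1025,  q_5=2·17+14=48
→ (1025, 48).  Check: 1025²=1050625, 456·48²=1050624, difference 1.

1025 48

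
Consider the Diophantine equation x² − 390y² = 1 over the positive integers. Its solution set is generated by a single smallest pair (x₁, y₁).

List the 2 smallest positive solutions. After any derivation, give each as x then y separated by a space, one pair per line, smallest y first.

79 4
12481 632

[19; 1,2,1,38] for √390; ℓ=4 ⇒ convergent index 3
i=0: a=19 ⇒ p=19, q=1
i=1: a=1 ⇒ p=20, q=1
i=2: a=2 ⇒ p=59, q=3
i=3: a=1 ⇒ p=79, q=4
fundamental: x₁=79, y₁=4  (since 6241 − 390·16 = 1)
(x_2, y_2) = (79·79 + 390·4·4, 79·4 + 4·79) = (12481, 632)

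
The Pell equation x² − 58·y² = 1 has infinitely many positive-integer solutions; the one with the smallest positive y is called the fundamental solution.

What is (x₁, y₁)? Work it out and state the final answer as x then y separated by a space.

19603 2574

[7; 1,1,1,1,1,1,14] for √58; ℓ=7 ⇒ convergent index 13
i=0: a=7 ⇒ p=7, q=1
i=1: a=1 ⇒ p=8, q=1
i=2: a=1 ⇒ p=15, q=2
i=3: a=1 ⇒ p=23, q=3
i=4: a=1 ⇒ p=38, q=5
i=5: a=1 ⇒ p=61, q=8
i=6: a=1 ⇒ p=99, q=13
i=7: a=14 ⇒ p=1447, q=190
i=8: a=1 ⇒ p=1546, q=203
i=9: a=1 ⇒ p=2993, q=393
i=10: a=1 ⇒ p=4539, q=596
i=11: a=1 ⇒ p=7532, q=989
i=12: a=1 ⇒ p=12071, q=1585
i=13: a=1 ⇒ p=19603, q=2574
(x₁, y₁) = (19603, 2574);  19603² − 58·2574² = 1 ✓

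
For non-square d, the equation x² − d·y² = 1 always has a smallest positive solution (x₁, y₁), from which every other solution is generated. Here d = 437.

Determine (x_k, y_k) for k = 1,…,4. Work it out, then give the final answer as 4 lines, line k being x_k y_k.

d=437: √d = [20; 1,9,2,9,1,40] (ℓ=6, even), read p_5/q_5
step 0: (20, 1)  from 20·(1,0) + (0,1)
step 1: (21, 1)  from 1·(20,1) + (1,0)
…
step 4: (4160, 199)  from 9·(439,21) + (209,10)
step 5: (4599, 220)  from 1·(4160,199) + (439,21)
(x₁, y₁) = (4599, 220);  4599² − 437·220² = 1 ✓
k=2:  x_2 = 4599·4599+437·220·220 = 42301601,  y_2 = 4599·220+220·4599 = 2023560
k=3:  x_3 = 4599·42301601+437·220·2023560 = 389090121399,  y_3 = 4599·2023560+220·42301601 = 18612704660
k=4:  x_4 = 4599·389090121399+437·220·18612704660 = 3578850894326401,  y_4 = 4599·18612704660+220·389090121399 = 171199655439120

4599 220
42301601 2023560
389090121399 18612704660
3578850894326401 171199655439120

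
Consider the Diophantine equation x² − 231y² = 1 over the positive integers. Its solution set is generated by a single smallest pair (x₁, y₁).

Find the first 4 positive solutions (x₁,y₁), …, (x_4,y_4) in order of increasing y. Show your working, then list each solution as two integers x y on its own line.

76 5
11551 760
1755676 115515
266851201 17557520

√231 = [15; 5,30, …], period ℓ=2 (even) → k=1
step 0: (15, 1)  from 15·(1,0) + (0,1)
step 1: (76, 5)  from 5·(15,1) + (1,0)
(x₁, y₁) = (76, 5);  76² − 231·5² = 1 ✓
n=2: (76,5)∘(76,5) = (76·76+231·5·5, 76·5+5·76) = (11551,760)
n=3: (11551,760)∘(76,5) = (76·11551+231·5·760, 76·760+5·11551) = (1755676,115515)
n=4: (1755676,115515)∘(76,5) = (76·1755676+231·5·115515, 76·115515+5·1755676) = (266851201,17557520)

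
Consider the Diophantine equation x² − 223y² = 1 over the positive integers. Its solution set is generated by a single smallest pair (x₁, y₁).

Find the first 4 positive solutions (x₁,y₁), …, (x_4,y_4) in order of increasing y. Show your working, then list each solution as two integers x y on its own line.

224 15
100351 6720
44957024 3010545
20140646401 1348717440

√223 = [14; 1,13,1,28, …], period ℓ=4 (even) → k=3
k=0  a_k=14  p_k/q_k = 14/1
k=1  a_k=1  p_k/q_k = 15/1
k=2  a_k=13  p_k/q_k = 209/14
k=3  a_k=1  p_k/q_k = 224/15
→ (224, 15).  Check: 224²=50176, 223·15²=50175, difference 1.
(224+15√223)^2 = 100351 + 6720√223
(224+15√223)^3 = 44957024 + 3010545√223
(224+15√223)^4 = 20140646401 + 1348717440√223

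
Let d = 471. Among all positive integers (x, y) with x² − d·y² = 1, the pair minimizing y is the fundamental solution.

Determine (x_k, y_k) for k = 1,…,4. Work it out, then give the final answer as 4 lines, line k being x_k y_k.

[21; 1,2,2,1,3,…,2,1,42] for √471; ℓ=14 ⇒ convergent index 13
a_0=21:  p_0=21·1+0=21,  q_0=21·0+1=1
a_1=1:  p_1=1·21+1=22,  q_1=1·1+0=1
a_2=2:  p_2=2·22+21=65,  q_2=2·1+1=3
a_3=2:  p_3=2·65+22=152,  q_3=2·3+1=7
a_4=1:  p_4=1·152+65=217,  q_4=1·7+3=10
a_5=3:  p_5=3·217+152=803,  q_5=3·10+7=37
a_6=4:  p_6=4·803+217=3429,  q_6=4·37+10=158
a_7=14:  p_7=14·3429+803=48809,  q_7=14·158+37=2249
a_8=4:  p_8=4·48809+3429=198665,  q_8=4·2249+158=9154
a_9=3:  p_9=3·198665+48809=644804,  q_9=3·9154+2249=29711
a_10=1:  p_10=1·644804+198665=843469,  q_10=1·29711+9154=38865
a_11=2:  p_11=2·843469+644804=2331742,  q_11=2·38865+29711=107441
a_12=2:  p_12=2·2331742+843469=5506953,  q_12=2·107441+38865=253747
a_13=1:  p_13=1·5506953+2331742=7838695,  q_13=1·253747+107441=361188
→ (7838695, 361188).  Check: 7838695²=61445139303025, 471·361188²=61445139303024, difference 1.
(7838695+361188√471)^2 = 122890278606049 + 5662485139320√471
(7838695+361188√471)^3 = 1926598824915678693415 + 88772987898323613612√471
(7838695+361188√471)^4 = 30204041151744689101078780801 + 1391728752747293974319493360√471

7838695 361188
122890278606049 5662485139320
1926598824915678693415 88772987898323613612
30204041151744689101078780801 1391728752747293974319493360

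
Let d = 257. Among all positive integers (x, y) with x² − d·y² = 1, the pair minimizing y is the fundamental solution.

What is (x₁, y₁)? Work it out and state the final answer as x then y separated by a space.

513 32

[16; 32] for √257; ℓ=1 ⇒ convergent index 1
i=0: a=16 ⇒ p=16, q=1
i=1: a=32 ⇒ p=513, q=32
→ (513, 32).  Check: 513²=263169, 257·32²=263168, difference 1.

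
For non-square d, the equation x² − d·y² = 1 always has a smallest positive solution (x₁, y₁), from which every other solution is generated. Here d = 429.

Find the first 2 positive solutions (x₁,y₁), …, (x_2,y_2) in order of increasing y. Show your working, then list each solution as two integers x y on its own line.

√429 → a₀=20, period (1,2,2,9,1,12,1,9,2,2,1,40); ℓ=12 even so k=11
step 0: (20, 1)  from 20·(1,0) + (0,1)
…
step 2: (62, 3)  from 2·(21,1) + (20,1)
…
step 5: (1512, 73)  from 1·(1367,66) + (145,7)
…
step 7: (21023, 1015)  from 1·(19511,942) + (1512,73)
…
step 9: (438459, 21169)  from 2·(208718,10077) + (21023,1015)
step 10: (1085636, 52415)  from 2·(438459,21169) + (208718,10077)
step 11: (1524095, 73584)  from 1·(1085636,52415) + (438459,21169)
→ (1524095, 73584).  Check: 1524095²=2322865569025, 429·73584²=2322865569024, difference 1.
(x_2, y_2) = (1524095·1524095 + 429·73584·73584, 1524095·73584 + 73584·1524095) = (4645731138049, 224298012960)

1524095 73584
4645731138049 224298012960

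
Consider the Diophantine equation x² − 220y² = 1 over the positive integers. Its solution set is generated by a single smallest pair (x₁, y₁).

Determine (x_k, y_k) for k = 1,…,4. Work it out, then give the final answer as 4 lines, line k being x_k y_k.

[14; 1,4,1,28] for √220; ℓ=4 ⇒ convergent index 3
a_0=14:  p_0=14·1+0=14,  q_0=14·0+1=1
…
a_2=4:  p_2=4·15+14=74,  q_2=4·1+1=5
a_3=1:  p_3=1·74+15=89,  q_3=1·5+1=6
→ (89, 6).  Check: 89²=7921, 220·6²=7920, difference 1.
(x_2, y_2) = (89·89 + 220·6·6, 89·6 + 6·89) = (15841, 1068)
(x_3, y_3) = (89·15841 + 220·6·1068, 89·1068 + 6·15841) = (2819609, 190098)
(x_4, y_4) = (89·2819609 + 220·6·190098, 89·190098 + 6·2819609) = (501874561, 33836376)

89 6
15841 1068
2819609 190098
501874561 33836376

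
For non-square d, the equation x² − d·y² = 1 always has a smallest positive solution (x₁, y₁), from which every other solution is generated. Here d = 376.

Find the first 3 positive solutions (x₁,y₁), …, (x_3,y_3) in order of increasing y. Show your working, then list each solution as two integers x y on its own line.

2143295 110532
9187426914049 473805365880
39382732335491159615 2031009343327438668

[19; 2,1,1,3,1,…,1,2,38] for √376; ℓ=16 ⇒ convergent index 15
i=0: a=19 ⇒ p=19, q=1
i=1: a=2 ⇒ p=39, q=2
i=2: a=1 ⇒ p=58, q=3
i=3: a=1 ⇒ p=97, q=5
…
i=5: a=1 ⇒ p=446, q=23
i=6: a=2 ⇒ p=1241, q=64
i=7: a=2 ⇒ p=2928, q=151
i=8: a=4 ⇒ p=12953, q=668
i=9: a=2 ⇒ p=28834, q=1487
…
i=11: a=1 ⇒ p=99455, q=5129
i=12: a=3 ⇒ p=368986, q=19029
i=13: a=1 ⇒ p=468441, q=24158
i=14: a=1 ⇒ p=837427, q=43187
i=15: a=2 ⇒ p=2143295, q=110532
→ (2143295, 110532).  Check: 2143295²=4593713457025, 376·110532²=4593713457024, difference 1.
n=2: (2143295,110532)∘(2143295,110532) = (2143295·2143295+376·110532·110532, 2143295·110532+110532·2143295) = (9187426914049,473805365880)
n=3: (9187426914049,473805365880)∘(2143295,110532) = (2143295·9187426914049+376·110532·473805365880, 2143295·473805365880+110532·9187426914049) = (39382732335491159615,2031009343327438668)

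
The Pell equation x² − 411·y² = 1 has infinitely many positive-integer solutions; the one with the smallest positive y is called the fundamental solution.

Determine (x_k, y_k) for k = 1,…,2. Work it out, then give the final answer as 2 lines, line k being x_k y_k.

[20; 3,1,1,1,19,1,1,1,3,40] for √411; ℓ=10 ⇒ convergent index 9
step 0: (20, 1)  from 20·(1,0) + (0,1)
step 1: (61, 3)  from 3·(20,1) + (1,0)
step 2: (81, 4)  from 1·(61,3) + (20,1)
step 3: (142, 7)  from 1·(81,4) + (61,3)
step 4: (223, 11)  from 1·(142,7) + (81,4)
…
step 6: (4602, 227)  from 1·(4379,216) + (223,11)
step 7: (8981, 443)  from 1·(4602,227) + (4379,216)
step 8: (13583, 670)  from 1·(8981,443) + (4602,227)
step 9: (49730, 2453)  from 3·(13583,670) + (8981,443)
fundamental: x₁=49730, y₁=2453  (since 2473072900 − 411·6017209 = 1)
(49730+2453√411)^2 = 4946145799 + 243975380√411

49730 2453
4946145799 243975380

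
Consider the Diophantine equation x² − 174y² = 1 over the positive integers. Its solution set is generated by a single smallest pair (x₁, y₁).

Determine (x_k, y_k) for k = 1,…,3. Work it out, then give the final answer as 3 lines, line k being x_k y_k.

1451 110
4210801 319220
12219743051 926376330

[13; 5,4,5,26] for √174; ℓ=4 ⇒ convergent index 3
k=0  a_k=13  p_k/q_k = 13/1
…
k=2  a_k=4  p_k/q_k = 277/21
k=3  a_k=5  p_k/q_k = 1451/110
→ (1451, 110).  Check: 1451²=2105401, 174·110²=2105400, difference 1.
(1451+110√174)^2 = 4210801 + 319220√174
(1451+110√174)^3 = 12219743051 + 926376330√174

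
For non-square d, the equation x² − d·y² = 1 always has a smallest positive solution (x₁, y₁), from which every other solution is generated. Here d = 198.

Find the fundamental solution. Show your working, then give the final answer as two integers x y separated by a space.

d=198: √d = [14; 14,28] (ℓ=2, even), read p_1/q_1
i=0: a=14 ⇒ p=14, q=1
i=1: a=14 ⇒ p=197, q=14
→ (197, 14).  Check: 197²=38809, 198·14²=38808, difference 1.

197 14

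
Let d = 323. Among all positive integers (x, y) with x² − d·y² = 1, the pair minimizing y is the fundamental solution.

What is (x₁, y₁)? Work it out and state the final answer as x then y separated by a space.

[17; 1,34] for √323; ℓ=2 ⇒ convergent index 1
i=0: a=17 ⇒ p=17, q=1
i=1: a=1 ⇒ p=18, q=1
(x₁, y₁) = (18, 1);  18² − 323·1² = 1 ✓

18 1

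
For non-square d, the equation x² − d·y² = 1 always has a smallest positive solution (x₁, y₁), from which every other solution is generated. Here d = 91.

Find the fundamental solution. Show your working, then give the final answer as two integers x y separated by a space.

1574 165

[9; 1,1,5,1,5,1,1,18] for √91; ℓ=8 ⇒ convergent index 7
k=0  a_k=9  p_k/q_k = 9/1
…
k=3  a_k=5  p_k/q_k = 105/11
k=4  a_k=1  p_k/q_k = 124/13
k=5  a_k=5  p_k/q_k = 725/76
k=6  a_k=1  p_k/q_k = 849/89
k=7  a_k=1  p_k/q_k = 1574/165
fundamental: x₁=1574, y₁=165  (since 2477476 − 91·27225 = 1)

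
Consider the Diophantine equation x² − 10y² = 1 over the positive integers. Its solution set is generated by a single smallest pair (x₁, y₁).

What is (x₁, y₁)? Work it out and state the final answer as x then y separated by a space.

19 6

√10 → a₀=3, period (6); ℓ=1 odd so k=1
a_0=3:  p_0=3·1+0=3,  q_0=3·0+1=1
a_1=6:  p_1=6·3+1=19,  q_1=6·1+0=6
(x₁, y₁) = (19, 6);  19² − 10·6² = 1 ✓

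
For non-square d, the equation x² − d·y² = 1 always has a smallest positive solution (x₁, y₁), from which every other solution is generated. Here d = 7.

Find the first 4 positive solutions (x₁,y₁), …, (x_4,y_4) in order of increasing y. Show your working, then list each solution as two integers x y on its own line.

[2; 1,1,1,4] for √7; ℓ=4 ⇒ convergent index 3
a_0=2:  p_0=2·1+0=2,  q_0=2·0+1=1
…
a_2=1:  p_2=1·3+2=5,  q_2=1·1+1=2
a_3=1:  p_3=1·5+3=8,  q_3=1·2+1=3
fundamental: x₁=8, y₁=3  (since 64 − 7·9 = 1)
n=2: (8,3)∘(8,3) = (8·8+7·3·3, 8·3+3·8) = (127,48)
n=3: (127,48)∘(8,3) = (8·127+7·3·48, 8·48+3·127) = (2024,765)
n=4: (2024,765)∘(8,3) = (8·2024+7·3·765, 8·765+3·2024) = (32257,12192)

8 3
127 48
2024 765
32257 12192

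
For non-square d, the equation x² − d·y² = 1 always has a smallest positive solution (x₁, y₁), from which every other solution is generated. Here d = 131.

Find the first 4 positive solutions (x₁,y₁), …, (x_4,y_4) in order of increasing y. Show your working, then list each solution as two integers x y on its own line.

10610 927
225144199 19670940
4777559892170 417417345873
101379820686703201 8857596059754120

√131 → a₀=11, period (2,4,11,4,2,22); ℓ=6 even so k=5
a_0=11:  p_0=11·1+0=11,  q_0=11·0+1=1
…
a_2=4:  p_2=4·23+11=103,  q_2=4·2+1=9
…
a_4=4:  p_4=4·1156+103=4727,  q_4=4·101+9=413
a_5=2:  p_5=2·4727+1156=10610,  q_5=2·413+101=927
(x₁, y₁) = (10610, 927);  10610² − 131·927² = 1 ✓
(x_2, y_2) = (10610·10610 + 131·927·927, 10610·927 + 927·10610) = (225144199, 19670940)
(x_3, y_3) = (10610·225144199 + 131·927·19670940, 10610·19670940 + 927·225144199) = (4777559892170, 417417345873)
(x_4, y_4) = (10610·4777559892170 + 131·927·417417345873, 10610·417417345873 + 927·4777559892170) = (101379820686703201, 8857596059754120)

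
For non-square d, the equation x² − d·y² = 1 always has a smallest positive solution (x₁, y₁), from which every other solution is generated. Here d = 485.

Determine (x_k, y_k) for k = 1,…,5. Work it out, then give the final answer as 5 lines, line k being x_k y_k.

√485 = [22; 44, …], period ℓ=1 (odd) → k=1
step 0: (22, 1)  from 22·(1,0) + (0,1)
step 1: (969, 44)  from 44·(22,1) + (1,0)
→ (969, 44).  Check: 969²=938961, 485·44²=938960, difference 1.
k=2:  x_2 = 969·969+485·44·44 = 1877921,  y_2 = 969·44+44·969 = 85272
k=3:  x_3 = 969·1877921+485·44·85272 = 3639409929,  y_3 = 969·85272+44·1877921 = 165257092
k=4:  x_4 = 969·3639409929+485·44·165257092 = 7053174564481,  y_4 = 969·165257092+44·3639409929 = 320268159024
k=5:  x_5 = 969·7053174564481+485·44·320268159024 = 13669048666554249,  y_5 = 969·320268159024+44·7053174564481 = 620679526931420

969 44
1877921 85272
3639409929 165257092
7053174564481 320268159024
13669048666554249 620679526931420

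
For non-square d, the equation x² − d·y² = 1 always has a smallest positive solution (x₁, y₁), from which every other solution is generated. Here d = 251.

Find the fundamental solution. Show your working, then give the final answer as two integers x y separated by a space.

3674890 231957

√251 = [15; 1,5,2,1,2,…,5,1,30, …], period ℓ=14 (even) → k=13
a_0=15:  p_0=15·1+0=15,  q_0=15·0+1=1
…
a_2=5:  p_2=5·16+15=95,  q_2=5·1+1=6
a_3=2:  p_3=2·95+16=206,  q_3=2·6+1=13
a_4=1:  p_4=1·206+95=301,  q_4=1·13+6=19
…
a_7=15:  p_7=15·1917+808=29563,  q_7=15·121+51=1866
a_8=2:  p_8=2·29563+1917=61043,  q_8=2·1866+121=3853
…
a_11=2:  p_11=2·212692+151649=577033,  q_11=2·13425+9572=36422
a_12=5:  p_12=5·577033+212692=3097857,  q_12=5·36422+13425=195535
a_13=1:  p_13=1·3097857+577033=3674890,  q_13=1·195535+36422=231957
→ (3674890, 231957).  Check: 3674890²=13504816512100, 251·231957²=13504816512099, difference 1.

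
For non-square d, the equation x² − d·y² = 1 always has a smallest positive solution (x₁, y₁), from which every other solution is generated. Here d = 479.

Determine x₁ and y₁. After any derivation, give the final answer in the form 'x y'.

2989440 136591

[21; 1,7,1,3,2,21,2,3,1,7,1,42] for √479; ℓ=12 ⇒ convergent index 11
i=0: a=21 ⇒ p=21, q=1
i=1: a=1 ⇒ p=22, q=1
…
i=3: a=1 ⇒ p=197, q=9
i=4: a=3 ⇒ p=766, q=35
i=5: a=2 ⇒ p=1729, q=79
…
i=7: a=2 ⇒ p=75879, q=3467
i=8: a=3 ⇒ p=264712, q=12095
i=9: a=1 ⇒ p=340591, q=15562
i=10: a=7 ⇒ p=2648849, q=121029
i=11: a=1 ⇒ p=2989440, q=136591
fundamental: x₁=2989440, y₁=136591  (since 8936751513600 − 479·18657101281 = 1)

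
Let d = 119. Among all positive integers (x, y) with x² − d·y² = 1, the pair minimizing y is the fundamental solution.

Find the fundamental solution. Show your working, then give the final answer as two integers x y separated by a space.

[10; 1,9,1,20] for √119; ℓ=4 ⇒ convergent index 3
i=0: a=10 ⇒ p=10, q=1
…
i=2: a=9 ⇒ p=109, q=10
i=3: a=1 ⇒ p=120, q=11
(x₁, y₁) = (120, 11);  120² − 119·11² = 1 ✓

120 11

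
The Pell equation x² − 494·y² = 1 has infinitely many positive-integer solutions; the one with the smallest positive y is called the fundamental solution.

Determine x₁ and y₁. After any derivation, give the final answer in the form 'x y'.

73035 3286

√494 → a₀=22, period (4,2,2,1,2,1,2,2,4,44); ℓ=10 even so k=9
step 0: (22, 1)  from 22·(1,0) + (0,1)
step 1: (89, 4)  from 4·(22,1) + (1,0)
step 2: (200, 9)  from 2·(89,4) + (22,1)
step 3: (489, 22)  from 2·(200,9) + (89,4)
step 4: (689, 31)  from 1·(489,22) + (200,9)
step 5: (1867, 84)  from 2·(689,31) + (489,22)
step 6: (2556, 115)  from 1·(1867,84) + (689,31)
step 7: (6979, 314)  from 2·(2556,115) + (1867,84)
step 8: (16514, 743)  from 2·(6979,314) + (2556,115)
step 9: (73035, 3286)  from 4·(16514,743) + (6979,314)
(x₁, y₁) = (73035, 3286);  73035² − 494·3286² = 1 ✓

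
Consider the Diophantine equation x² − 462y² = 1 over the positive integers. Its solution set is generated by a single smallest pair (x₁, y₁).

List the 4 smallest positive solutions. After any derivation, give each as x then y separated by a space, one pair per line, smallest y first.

√462 → a₀=21, period (2,42); ℓ=2 even so k=1
i=0: a=21 ⇒ p=21, q=1
i=1: a=2 ⇒ p=43, q=2
fundamental: x₁=43, y₁=2  (since 1849 − 462·4 = 1)
k=2:  x_2 = 43·43+462·2·2 = 3697,  y_2 = 43·2+2·43 = 172
k=3:  x_3 = 43·3697+462·2·172 = 317899,  y_3 = 43·172+2·3697 = 14790
k=4:  x_4 = 43·317899+462·2·14790 = 27335617,  y_4 = 43·14790+2·317899 = 1271768

43 2
3697 172
317899 14790
27335617 1271768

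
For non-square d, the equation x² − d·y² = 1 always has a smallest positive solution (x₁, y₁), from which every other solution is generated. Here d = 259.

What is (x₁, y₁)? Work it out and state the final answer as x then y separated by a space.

847225 52644

√259 → a₀=16, period (10,1,2,3,4,3,2,1,10,32); ℓ=10 even so k=9
a_0=16:  p_0=16·1+0=16,  q_0=16·0+1=1
a_1=10:  p_1=10·16+1=161,  q_1=10·1+0=10
…
a_7=2:  p_7=2·23931+7403=55265,  q_7=2·1487+460=3434
a_8=1:  p_8=1·55265+23931=79196,  q_8=1·3434+1487=4921
a_9=10:  p_9=10·79196+55265=847225,  q_9=10·4921+3434=52644
fundamental: x₁=847225, y₁=52644  (since 717790200625 − 259·2771390736 = 1)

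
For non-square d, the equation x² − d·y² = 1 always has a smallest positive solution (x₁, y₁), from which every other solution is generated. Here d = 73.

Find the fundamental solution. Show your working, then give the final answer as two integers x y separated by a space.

2281249 267000

√73 → a₀=8, period (1,1,5,5,1,1,16); ℓ=7 odd so k=13
step 0: (8, 1)  from 8·(1,0) + (0,1)
…
step 3: (94, 11)  from 5·(17,2) + (9,1)
step 4: (487, 57)  from 5·(94,11) + (17,2)
…
step 7: (17669, 2068)  from 16·(1068,125) + (581,68)
…
step 11: (1040241, 121751)  from 5·(200767,23498) + (36406,4261)
step 12: (1241008, 145249)  from 1·(1040241,121751) + (200767,23498)
step 13: (2281249, 267000)  from 1·(1241008,145249) + (1040241,121751)
→ (2281249, 267000).  Check: 2281249²=5204097000001, 73·267000²=5204097000000, difference 1.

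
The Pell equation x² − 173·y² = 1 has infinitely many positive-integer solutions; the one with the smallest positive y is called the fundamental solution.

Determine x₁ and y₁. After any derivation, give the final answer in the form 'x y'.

2499849 190060

d=173: √d = [13; 6,1,1,6,26] (ℓ=5, odd), read p_9/q_9
k=0  a_k=13  p_k/q_k = 13/1
k=1  a_k=6  p_k/q_k = 79/6
…
k=4  a_k=6  p_k/q_k = 1118/85
k=5  a_k=26  p_k/q_k = 29239/2223
…
k=7  a_k=1  p_k/q_k = 205791/15646
k=8  a_k=1  p_k/q_k = 382343/29069
k=9  a_k=6  p_k/q_k = 2499849/190060
fundamental: x₁=2499849, y₁=190060  (since 6249245022801 − 173·36122803600 = 1)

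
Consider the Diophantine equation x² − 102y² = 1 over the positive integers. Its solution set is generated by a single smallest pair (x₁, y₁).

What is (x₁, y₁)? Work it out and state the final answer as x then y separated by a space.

√102 = [10; 10,20, …], period ℓ=2 (even) → k=1
a_0=10:  p_0=10·1+0=10,  q_0=10·0+1=1
a_1=10:  p_1=10·10+1=101,  q_1=10·1+0=10
fundamental: x₁=101, y₁=10  (since 10201 − 102·100 = 1)

101 10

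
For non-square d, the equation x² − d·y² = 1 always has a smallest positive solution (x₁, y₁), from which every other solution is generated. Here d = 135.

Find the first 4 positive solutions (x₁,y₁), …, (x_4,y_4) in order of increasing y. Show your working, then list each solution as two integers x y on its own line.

244 21
119071 10248
58106404 5001003
28355806081 2440479216

√135 = [11; 1,1,1,1,1,1,1,22, …], period ℓ=8 (even) → k=7
k=0  a_k=11  p_k/q_k = 11/1
k=1  a_k=1  p_k/q_k = 12/1
k=2  a_k=1  p_k/q_k = 23/2
k=3  a_k=1  p_k/q_k = 35/3
k=4  a_k=1  p_k/q_k = 58/5
k=5  a_k=1  p_k/q_k = 93/8
k=6  a_k=1  p_k/q_k = 151/13
k=7  a_k=1  p_k/q_k = 244/21
(x₁, y₁) = (244, 21);  244² − 135·21² = 1 ✓
n=2: (244,21)∘(244,21) = (244·244+135·21·21, 244·21+21·244) = (119071,10248)
n=3: (119071,10248)∘(244,21) = (244·119071+135·21·10248, 244·10248+21·119071) = (58106404,5001003)
n=4: (58106404,5001003)∘(244,21) = (244·58106404+135·21·5001003, 244·5001003+21·58106404) = (28355806081,2440479216)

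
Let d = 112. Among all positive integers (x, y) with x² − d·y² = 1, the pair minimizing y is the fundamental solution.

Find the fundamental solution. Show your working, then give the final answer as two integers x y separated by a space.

d=112: √d = [10; 1,1,2,1,1,20] (ℓ=6, even), read p_5/q_5
a_0=10:  p_0=10·1+0=10,  q_0=10·0+1=1
…
a_2=1:  p_2=1·11+10=21,  q_2=1·1+1=2
…
a_4=1:  p_4=1·53+21=74,  q_4=1·5+2=7
a_5=1:  p_5=1·74+53=127,  q_5=1·7+5=12
→ (127, 12).  Check: 127²=16129, 112·12²=16128, difference 1.

127 12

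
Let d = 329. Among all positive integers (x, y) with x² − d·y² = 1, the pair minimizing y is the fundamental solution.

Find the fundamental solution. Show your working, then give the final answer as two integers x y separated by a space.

2376415 131016

d=329: √d = [18; 7,4,2,1,1,4,1,1,2,4,7,36] (ℓ=12, even), read p_11/q_11
step 0: (18, 1)  from 18·(1,0) + (0,1)
step 1: (127, 7)  from 7·(18,1) + (1,0)
step 2: (526, 29)  from 4·(127,7) + (18,1)
…
step 6: (13241, 730)  from 4·(2884,159) + (1705,94)
…
step 10: (328794, 18127)  from 4·(74857,4127) + (29366,1619)
step 11: (2376415, 131016)  from 7·(328794,18127) + (74857,4127)
(x₁, y₁) = (2376415, 131016);  2376415² − 329·131016² = 1 ✓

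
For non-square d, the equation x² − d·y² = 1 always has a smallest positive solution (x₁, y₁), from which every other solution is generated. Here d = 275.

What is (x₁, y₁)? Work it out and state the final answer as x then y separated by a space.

[16; 1,1,2,1,1,32] for √275; ℓ=6 ⇒ convergent index 5
k=0  a_k=16  p_k/q_k = 16/1
…
k=2  a_k=1  p_k/q_k = 33/2
k=3  a_k=2  p_k/q_k = 83/5
k=4  a_k=1  p_k/q_k = 116/7
k=5  a_k=1  p_k/q_k = 199/12
(x₁, y₁) = (199, 12);  199² − 275·12² = 1 ✓

199 12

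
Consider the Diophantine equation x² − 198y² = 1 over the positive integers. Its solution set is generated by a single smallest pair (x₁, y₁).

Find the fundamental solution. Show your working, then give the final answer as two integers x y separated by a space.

197 14

[14; 14,28] for √198; ℓ=2 ⇒ convergent index 1
i=0: a=14 ⇒ p=14, q=1
i=1: a=14 ⇒ p=197, q=14
(x₁, y₁) = (197, 14);  197² − 198·14² = 1 ✓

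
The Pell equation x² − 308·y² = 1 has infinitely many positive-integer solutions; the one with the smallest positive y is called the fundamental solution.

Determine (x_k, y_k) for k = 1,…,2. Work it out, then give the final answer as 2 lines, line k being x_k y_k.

351 20
246401 14040

d=308: √d = [17; 1,1,4,1,1,34] (ℓ=6, even), read p_5/q_5
i=0: a=17 ⇒ p=17, q=1
i=1: a=1 ⇒ p=18, q=1
…
i=3: a=4 ⇒ p=158, q=9
i=4: a=1 ⇒ p=193, q=11
i=5: a=1 ⇒ p=351, q=20
fundamental: x₁=351, y₁=20  (since 123201 − 308·400 = 1)
k=2:  x_2 = 351·351+308·20·20 = 246401,  y_2 = 351·20+20·351 = 14040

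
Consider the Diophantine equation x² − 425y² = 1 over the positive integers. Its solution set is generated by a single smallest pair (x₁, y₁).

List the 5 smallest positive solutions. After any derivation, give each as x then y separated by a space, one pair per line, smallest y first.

143649 6968
41270070401 2001892464
11856808685922849 575139701115304
3406437421806992601601 165236485849022716128
978662658398448551768841249 47472111910877388597026840

d=425: √d = [20; 1,1,1,1,1,1,40] (ℓ=7, odd), read p_13/q_13
i=0: a=20 ⇒ p=20, q=1
i=1: a=1 ⇒ p=21, q=1
i=2: a=1 ⇒ p=41, q=2
…
i=4: a=1 ⇒ p=103, q=5
i=5: a=1 ⇒ p=165, q=8
i=6: a=1 ⇒ p=268, q=13
i=7: a=40 ⇒ p=10885, q=528
i=8: a=1 ⇒ p=11153, q=541
i=9: a=1 ⇒ p=22038, q=1069
i=10: a=1 ⇒ p=33191, q=1610
…
i=12: a=1 ⇒ p=88420, q=4289
i=13: a=1 ⇒ p=143649, q=6968
→ (143649, 6968).  Check: 143649²=20635035201, 425·6968²=20635035200, difference 1.
k=2:  x_2 = 143649·143649+425·6968·6968 = 41270070401,  y_2 = 143649·6968+6968·143649 = 2001892464
k=3:  x_3 = 143649·41270070401+425·6968·2001892464 = 11856808685922849,  y_3 = 143649·2001892464+6968·41270070401 = 575139701115304
k=4:  x_4 = 143649·11856808685922849+425·6968·575139701115304 = 3406437421806992601601,  y_4 = 143649·575139701115304+6968·11856808685922849 = 165236485849022716128
k=5:  x_5 = 143649·3406437421806992601601+425·6968·165236485849022716128 = 978662658398448551768841249,  y_5 = 143649·165236485849022716128+6968·3406437421806992601601 = 47472111910877388597026840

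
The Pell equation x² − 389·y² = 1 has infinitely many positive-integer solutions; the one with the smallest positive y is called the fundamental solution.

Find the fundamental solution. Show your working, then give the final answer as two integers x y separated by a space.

d=389: √d = [19; 1,2,1,1,1,1,2,1,38] (ℓ=9, odd), read p_17/q_17
i=0: a=19 ⇒ p=19, q=1
…
i=6: a=1 ⇒ p=355, q=18
i=7: a=2 ⇒ p=927, q=47
i=8: a=1 ⇒ p=1282, q=65
i=9: a=38 ⇒ p=49643, q=2517
i=10: a=1 ⇒ p=50925, q=2582
i=11: a=2 ⇒ p=151493, q=7681
…
i=13: a=1 ⇒ p=353911, q=17944
i=14: a=1 ⇒ p=556329, q=28207
i=15: a=1 ⇒ p=910240, q=46151
i=16: a=2 ⇒ p=2376809, q=120509
i=17: a=1 ⇒ p=3287049, q=166660
→ (3287049, 166660).  Check: 3287049²=10804691128401, 389·166660²=10804691128400, difference 1.

3287049 166660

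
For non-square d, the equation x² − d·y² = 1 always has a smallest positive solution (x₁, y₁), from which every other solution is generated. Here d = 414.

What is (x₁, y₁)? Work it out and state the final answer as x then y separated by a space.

24335 1196

[20; 2,1,7,2,7,1,2,40] for √414; ℓ=8 ⇒ convergent index 7
step 0: (20, 1)  from 20·(1,0) + (0,1)
step 1: (41, 2)  from 2·(20,1) + (1,0)
…
step 3: (468, 23)  from 7·(61,3) + (41,2)
…
step 6: (8444, 415)  from 1·(7447,366) + (997,49)
step 7: (24335, 1196)  from 2·(8444,415) + (7447,366)
→ (24335, 1196).  Check: 24335²=592192225, 414·1196²=592192224, difference 1.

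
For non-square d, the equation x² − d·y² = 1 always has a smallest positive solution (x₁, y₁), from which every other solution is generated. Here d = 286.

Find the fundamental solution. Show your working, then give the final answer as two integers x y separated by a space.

561835 33222

√286 = [16; 1,10,3,3,2,3,3,10,1,32, …], period ℓ=10 (even) → k=9
k=0  a_k=16  p_k/q_k = 16/1
k=1  a_k=1  p_k/q_k = 17/1
k=2  a_k=10  p_k/q_k = 186/11
k=3  a_k=3  p_k/q_k = 575/34
k=4  a_k=3  p_k/q_k = 1911/113
k=5  a_k=2  p_k/q_k = 4397/260
…
k=7  a_k=3  p_k/q_k = 49703/2939
k=8  a_k=10  p_k/q_k = 512132/30283
k=9  a_k=1  p_k/q_k = 561835/33222
→ (561835, 33222).  Check: 561835²=315658567225, 286·33222²=315658567224, difference 1.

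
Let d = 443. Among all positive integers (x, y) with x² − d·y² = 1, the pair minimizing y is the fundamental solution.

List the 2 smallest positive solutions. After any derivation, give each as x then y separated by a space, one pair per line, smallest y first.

d=443: √d = [21; 21,42] (ℓ=2, even), read p_1/q_1
k=0  a_k=21  p_k/q_k = 21/1
k=1  a_k=21  p_k/q_k = 442/21
fundamental: x₁=442, y₁=21  (since 195364 − 443·441 = 1)
k=2:  x_2 = 442·442+443·21·21 = 390727,  y_2 = 442·21+21·442 = 18564

442 21
390727 18564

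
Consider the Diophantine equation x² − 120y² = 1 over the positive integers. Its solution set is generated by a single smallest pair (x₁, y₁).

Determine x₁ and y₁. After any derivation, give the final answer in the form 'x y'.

d=120: √d = [10; 1,20] (ℓ=2, even), read p_1/q_1
a_0=10:  p_0=10·1+0=10,  q_0=10·0+1=1
a_1=1:  p_1=1·10+1=11,  q_1=1·1+0=1
(x₁, y₁) = (11, 1);  11² − 120·1² = 1 ✓

11 1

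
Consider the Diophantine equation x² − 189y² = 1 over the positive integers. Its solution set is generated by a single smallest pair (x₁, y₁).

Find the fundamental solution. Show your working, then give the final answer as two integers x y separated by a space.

√189 = [13; 1,2,1,26, …], period ℓ=4 (even) → k=3
k=0  a_k=13  p_k/q_k = 13/1
k=1  a_k=1  p_k/q_k = 14/1
k=2  a_k=2  p_k/q_k = 41/3
k=3  a_k=1  p_k/q_k = 55/4
(x₁, y₁) = (55, 4);  55² − 189·4² = 1 ✓

55 4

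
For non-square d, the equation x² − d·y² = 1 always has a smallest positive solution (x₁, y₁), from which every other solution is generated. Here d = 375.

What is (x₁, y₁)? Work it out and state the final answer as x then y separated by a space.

[19; 2,1,2,1,5,1,2,1,2,38] for √375; ℓ=10 ⇒ convergent index 9
a_0=19:  p_0=19·1+0=19,  q_0=19·0+1=1
a_1=2:  p_1=2·19+1=39,  q_1=2·1+0=2
a_2=1:  p_2=1·39+19=58,  q_2=1·2+1=3
a_3=2:  p_3=2·58+39=155,  q_3=2·3+2=8
a_4=1:  p_4=1·155+58=213,  q_4=1·8+3=11
…
a_7=2:  p_7=2·1433+1220=4086,  q_7=2·74+63=211
a_8=1:  p_8=1·4086+1433=5519,  q_8=1·211+74=285
a_9=2:  p_9=2·5519+4086=15124,  q_9=2·285+211=781
fundamental: x₁=15124, y₁=781  (since 228735376 − 375·609961 = 1)

15124 781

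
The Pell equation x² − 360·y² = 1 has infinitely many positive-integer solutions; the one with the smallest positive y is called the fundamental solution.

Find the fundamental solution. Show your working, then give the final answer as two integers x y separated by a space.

19 1

√360 = [18; 1,36, …], period ℓ=2 (even) → k=1
k=0  a_k=18  p_k/q_k = 18/1
k=1  a_k=1  p_k/q_k = 19/1
→ (19, 1).  Check: 19²=361, 360·1²=360, difference 1.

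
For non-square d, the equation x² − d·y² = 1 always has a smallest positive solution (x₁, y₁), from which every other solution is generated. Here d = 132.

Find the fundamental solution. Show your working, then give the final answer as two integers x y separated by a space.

23 2

d=132: √d = [11; 2,22] (ℓ=2, even), read p_1/q_1
a_0=11:  p_0=11·1+0=11,  q_0=11·0+1=1
a_1=2:  p_1=2·11+1=23,  q_1=2·1+0=2
fundamental: x₁=23, y₁=2  (since 529 − 132·4 = 1)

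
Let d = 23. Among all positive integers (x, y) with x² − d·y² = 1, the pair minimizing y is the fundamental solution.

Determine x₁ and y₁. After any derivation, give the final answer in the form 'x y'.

24 5

[4; 1,3,1,8] for √23; ℓ=4 ⇒ convergent index 3
a_0=4:  p_0=4·1+0=4,  q_0=4·0+1=1
a_1=1:  p_1=1·4+1=5,  q_1=1·1+0=1
a_2=3:  p_2=3·5+4=19,  q_2=3·1+1=4
a_3=1:  p_3=1·19+5=24,  q_3=1·4+1=5
(x₁, y₁) = (24, 5);  24² − 23·5² = 1 ✓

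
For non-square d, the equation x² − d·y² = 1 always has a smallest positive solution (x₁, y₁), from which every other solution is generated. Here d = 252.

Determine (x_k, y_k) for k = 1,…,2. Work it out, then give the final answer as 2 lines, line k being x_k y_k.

127 8
32257 2032

[15; 1,6,1,30] for √252; ℓ=4 ⇒ convergent index 3
i=0: a=15 ⇒ p=15, q=1
i=1: a=1 ⇒ p=16, q=1
i=2: a=6 ⇒ p=111, q=7
i=3: a=1 ⇒ p=127, q=8
(x₁, y₁) = (127, 8);  127² − 252·8² = 1 ✓
(127+8√252)^2 = 32257 + 2032√252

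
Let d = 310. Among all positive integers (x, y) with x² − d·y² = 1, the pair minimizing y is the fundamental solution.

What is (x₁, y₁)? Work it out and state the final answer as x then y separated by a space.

[17; 1,1,1,1,5,…,1,1,34] for √310; ℓ=16 ⇒ convergent index 15
i=0: a=17 ⇒ p=17, q=1
…
i=4: a=1 ⇒ p=88, q=5
…
i=14: a=1 ⇒ p=515017, q=29251
i=15: a=1 ⇒ p=848719, q=48204
→ (848719, 48204).  Check: 848719²=720323940961, 310·48204²=720323940960, difference 1.

848719 48204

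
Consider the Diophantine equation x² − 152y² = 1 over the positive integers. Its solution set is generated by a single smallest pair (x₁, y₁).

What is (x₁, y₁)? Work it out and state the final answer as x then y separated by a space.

√152 = [12; 3,24, …], period ℓ=2 (even) → k=1
k=0  a_k=12  p_k/q_k = 12/1
k=1  a_k=3  p_k/q_k = 37/3
fundamental: x₁=37, y₁=3  (since 1369 − 152·9 = 1)

37 3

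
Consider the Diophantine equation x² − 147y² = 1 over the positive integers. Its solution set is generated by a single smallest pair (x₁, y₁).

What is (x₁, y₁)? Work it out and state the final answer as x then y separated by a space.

97 8

√147 → a₀=12, period (8,24); ℓ=2 even so k=1
a_0=12:  p_0=12·1+0=12,  q_0=12·0+1=1
a_1=8:  p_1=8·12+1=97,  q_1=8·1+0=8
fundamental: x₁=97, y₁=8  (since 9409 − 147·64 = 1)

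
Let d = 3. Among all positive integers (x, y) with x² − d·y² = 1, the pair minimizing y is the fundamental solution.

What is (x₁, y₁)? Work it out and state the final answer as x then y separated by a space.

[1; 1,2] for √3; ℓ=2 ⇒ convergent index 1
i=0: a=1 ⇒ p=1, q=1
i=1: a=1 ⇒ p=2, q=1
(x₁, y₁) = (2, 1);  2² − 3·1² = 1 ✓

2 1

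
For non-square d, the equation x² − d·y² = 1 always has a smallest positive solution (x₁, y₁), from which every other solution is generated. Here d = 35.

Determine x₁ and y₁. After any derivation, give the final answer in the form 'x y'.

6 1

d=35: √d = [5; 1,10] (ℓ=2, even), read p_1/q_1
a_0=5:  p_0=5·1+0=5,  q_0=5·0+1=1
a_1=1:  p_1=1·5+1=6,  q_1=1·1+0=1
→ (6, 1).  Check: 6²=36, 35·1²=35, difference 1.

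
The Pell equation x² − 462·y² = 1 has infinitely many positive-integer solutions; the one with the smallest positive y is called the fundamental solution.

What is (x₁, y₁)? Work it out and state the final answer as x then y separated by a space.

[21; 2,42] for √462; ℓ=2 ⇒ convergent index 1
k=0  a_k=21  p_k/q_k = 21/1
k=1  a_k=2  p_k/q_k = 43/2
fundamental: x₁=43, y₁=2  (since 1849 − 462·4 = 1)

43 2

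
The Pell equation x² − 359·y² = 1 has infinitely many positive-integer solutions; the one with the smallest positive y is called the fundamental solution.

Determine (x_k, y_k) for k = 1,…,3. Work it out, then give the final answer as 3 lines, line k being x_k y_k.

√359 → a₀=18, period (1,17,1,36); ℓ=4 even so k=3
i=0: a=18 ⇒ p=18, q=1
…
i=2: a=17 ⇒ p=341, q=18
i=3: a=1 ⇒ p=360, q=19
→ (360, 19).  Check: 360²=129600, 359·19²=129599, difference 1.
k=2:  x_2 = 360·360+359·19·19 = 259199,  y_2 = 360·19+19·360 = 13680
k=3:  x_3 = 360·259199+359·19·13680 = 186622920,  y_3 = 360·13680+19·259199 = 9849581

360 19
259199 13680
186622920 9849581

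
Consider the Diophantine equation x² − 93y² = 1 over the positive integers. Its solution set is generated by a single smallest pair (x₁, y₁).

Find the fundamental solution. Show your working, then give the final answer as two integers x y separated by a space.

[9; 1,1,1,4,6,4,1,1,1,18] for √93; ℓ=10 ⇒ convergent index 9
a_0=9:  p_0=9·1+0=9,  q_0=9·0+1=1
a_1=1:  p_1=1·9+1=10,  q_1=1·1+0=1
…
a_3=1:  p_3=1·19+10=29,  q_3=1·2+1=3
…
a_5=6:  p_5=6·135+29=839,  q_5=6·14+3=87
a_6=4:  p_6=4·839+135=3491,  q_6=4·87+14=362
…
a_8=1:  p_8=1·4330+3491=7821,  q_8=1·449+362=811
a_9=1:  p_9=1·7821+4330=12151,  q_9=1·811+449=1260
→ (12151, 1260).  Check: 12151²=147646801, 93·1260²=147646800, difference 1.

12151 1260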